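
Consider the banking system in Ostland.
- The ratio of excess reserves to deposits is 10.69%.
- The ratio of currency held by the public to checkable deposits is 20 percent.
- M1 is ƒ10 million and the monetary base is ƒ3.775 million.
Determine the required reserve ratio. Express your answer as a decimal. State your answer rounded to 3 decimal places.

Using m = M/MB = 10/3.775 ≈ 2.649007. Since m = (1 + c)/(c + rr + e), the denominator satisfies c + rr + e = (1 + c)/m = (1 + 0.2) / 2.649007 ≈ 0.453000.
With c = 0.2 and e = 0.1069, the required reserve ratio is 0.453000 − 0.2 − 0.1069 = 0.1461.

0.146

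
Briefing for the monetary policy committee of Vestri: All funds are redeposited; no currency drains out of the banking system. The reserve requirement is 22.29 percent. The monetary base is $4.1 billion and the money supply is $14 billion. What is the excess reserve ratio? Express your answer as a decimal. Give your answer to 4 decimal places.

0.0700

Using m = M/MB = 14/4.1 ≈ 3.414634. Since m = (1 + c)/(c + rr + e), the denominator satisfies c + rr + e = (1 + c)/m = (1 + 0) / 3.414634 ≈ 0.292857.
With c = 0 and rr = 0.2229, the excess reserve ratio is 0.292857 − 0 − 0.2229 = 0.069957.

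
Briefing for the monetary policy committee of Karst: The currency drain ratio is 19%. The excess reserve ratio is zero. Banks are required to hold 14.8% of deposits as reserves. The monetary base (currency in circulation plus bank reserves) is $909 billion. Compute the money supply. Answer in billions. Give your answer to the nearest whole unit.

The money multiplier is m = (1 + c) / (rr + c) = (1 + 0.19) / (0.148 + 0.19) ≈ 3.5207.
So M = m × MB = 3.5207 × 909 = 3200.3163 billion.

$3200 billion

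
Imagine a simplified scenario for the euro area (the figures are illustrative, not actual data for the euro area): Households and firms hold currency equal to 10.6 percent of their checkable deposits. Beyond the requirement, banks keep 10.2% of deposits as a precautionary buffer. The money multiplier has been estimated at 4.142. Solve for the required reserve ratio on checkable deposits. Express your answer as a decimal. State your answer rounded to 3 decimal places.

0.059

Using m = 4.142. Since m = (1 + c)/(c + rr + e), the denominator satisfies c + rr + e = (1 + c)/m = (1 + 0.106) / 4.142 ≈ 0.267021.
With c = 0.106 and e = 0.102, the required reserve ratio on checkable deposits is 0.267021 − 0.106 − 0.102 = 0.059021.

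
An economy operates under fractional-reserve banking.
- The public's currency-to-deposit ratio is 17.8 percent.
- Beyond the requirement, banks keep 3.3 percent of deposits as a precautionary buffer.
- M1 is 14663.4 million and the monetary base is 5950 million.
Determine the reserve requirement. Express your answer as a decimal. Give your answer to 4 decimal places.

Using m = M/MB = 14663.4/5950 ≈ 2.464437. Since m = (1 + c)/(c + rr + e), the denominator satisfies c + rr + e = (1 + c)/m = (1 + 0.178) / 2.464437 ≈ 0.478000.
With c = 0.178 and e = 0.033, the reserve requirement is 0.478000 − 0.178 − 0.033 = 0.267.

0.2670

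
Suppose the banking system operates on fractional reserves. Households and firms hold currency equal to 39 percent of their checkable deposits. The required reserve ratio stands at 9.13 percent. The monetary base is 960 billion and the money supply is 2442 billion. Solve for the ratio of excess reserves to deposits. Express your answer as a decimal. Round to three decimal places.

Using m = M/MB = 2442/960 = 2.543750. Since m = (1 + c)/(c + rr + e), the denominator satisfies c + rr + e = (1 + c)/m = (1 + 0.39) / 2.543750 ≈ 0.546437.
With c = 0.39 and rr = 0.0913, the ratio of excess reserves to deposits is 0.546437 − 0.39 − 0.0913 = 0.065137.

0.065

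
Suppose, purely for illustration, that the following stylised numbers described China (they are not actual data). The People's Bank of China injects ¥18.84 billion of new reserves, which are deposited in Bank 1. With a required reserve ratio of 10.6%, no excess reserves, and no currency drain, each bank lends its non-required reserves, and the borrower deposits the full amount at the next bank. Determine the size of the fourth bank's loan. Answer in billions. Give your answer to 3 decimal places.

Each bank lends a fraction (1 − rr) = 0.8940 of the deposit it receives, so Bank 4 receives 18.84·0.8940^3 and lends 18.84·0.8940^4 ≈ 12.0346 billion.

¥12.035 billion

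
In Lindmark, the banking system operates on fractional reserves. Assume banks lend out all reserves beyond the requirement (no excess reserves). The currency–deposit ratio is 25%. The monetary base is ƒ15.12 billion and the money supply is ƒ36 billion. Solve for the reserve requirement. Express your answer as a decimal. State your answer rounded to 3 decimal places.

Using m = M/MB = 36/15.12 ≈ 2.380952. Since m = (1 + c)/(c + rr + e), the denominator satisfies c + rr + e = (1 + c)/m = (1 + 0.25) / 2.380952 ≈ 0.525000.
With c = 0.25 and e = 0, the reserve requirement is 0.525000 − 0.25 − 0 = 0.275.

0.275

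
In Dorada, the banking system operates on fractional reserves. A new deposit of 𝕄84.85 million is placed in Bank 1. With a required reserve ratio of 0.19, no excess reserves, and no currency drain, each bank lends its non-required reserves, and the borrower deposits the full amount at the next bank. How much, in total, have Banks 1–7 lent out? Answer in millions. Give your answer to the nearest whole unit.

Bank i lends (1 − rr)^i of the original deposit: Bank 1 lends 84.85·0.8100 = 68.7285, Bank 2 lends 84.85·0.8100² ≈ 55.6701, and so on.
Summing a geometric series: total = 84.85·[0.8100·(1 − 0.8100^7) / (1 − 0.8100)] ≈ 278.9770 million.

𝕄279 million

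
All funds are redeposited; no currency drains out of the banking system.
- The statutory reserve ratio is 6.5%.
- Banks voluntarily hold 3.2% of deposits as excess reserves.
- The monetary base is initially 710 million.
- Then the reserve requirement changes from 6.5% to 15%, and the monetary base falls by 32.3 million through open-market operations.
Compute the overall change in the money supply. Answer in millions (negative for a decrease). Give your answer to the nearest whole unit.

-3596 million

Before: m₁ = 1 / (0.065 + 0.032) ≈ 10.3093, MB₁ = 710, so M₁ = 10.3093 × 710 = 7319.603 million.
After: m₂ = 1 / (0.15 + 0.032) ≈ 5.4945, MB₂ = 710 − 32.3 = 677.7, so M₂ = 5.4945 × 677.7 ≈ 3723.6227 million.
ΔM = M₂ − M₁ = 3723.6227 − 7319.603 = -3595.9803 million.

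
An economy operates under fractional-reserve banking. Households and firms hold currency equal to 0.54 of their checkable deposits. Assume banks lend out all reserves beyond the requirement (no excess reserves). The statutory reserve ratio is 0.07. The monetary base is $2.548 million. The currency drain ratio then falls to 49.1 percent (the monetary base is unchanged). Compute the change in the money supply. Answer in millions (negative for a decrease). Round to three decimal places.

$0.339 million

Initially m₁ = (1 + 0.54) / (0.07 + 0.54) ≈ 2.52459, so M₁ = 2.52459 × 2.548 ≈ 6.4327 million.
After the change m₂ = (1 + 0.491) / (0.07 + 0.491) ≈ 2.65775, so M₂ = 2.65775 × 2.548 ≈ 6.7719 million.
ΔM = M₂ − M₁ = 6.7719 − 6.4327 = 0.3392 million.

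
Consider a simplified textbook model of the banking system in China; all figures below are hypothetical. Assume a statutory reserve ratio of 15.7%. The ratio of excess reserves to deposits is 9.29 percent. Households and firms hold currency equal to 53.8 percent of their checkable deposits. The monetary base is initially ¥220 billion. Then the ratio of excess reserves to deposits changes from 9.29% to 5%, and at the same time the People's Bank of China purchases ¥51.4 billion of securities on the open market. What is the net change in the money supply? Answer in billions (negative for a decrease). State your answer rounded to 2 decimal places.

Before: m₁ = (1 + 0.538) / (0.157 + 0.0929 + 0.538) ≈ 1.952024, MB₁ = 220, so M₁ = 1.952024 × 220 ≈ 429.4453 billion.
After: m₂ = (1 + 0.538) / (0.157 + 0.05 + 0.538) ≈ 2.064430, MB₂ = 220 + 51.4 = 271.4, so M₂ = 2.064430 × 271.4 ≈ 560.2863 billion.
ΔM = M₂ − M₁ = 560.2863 − 429.4453 = 130.841 billion.

¥130.84 billion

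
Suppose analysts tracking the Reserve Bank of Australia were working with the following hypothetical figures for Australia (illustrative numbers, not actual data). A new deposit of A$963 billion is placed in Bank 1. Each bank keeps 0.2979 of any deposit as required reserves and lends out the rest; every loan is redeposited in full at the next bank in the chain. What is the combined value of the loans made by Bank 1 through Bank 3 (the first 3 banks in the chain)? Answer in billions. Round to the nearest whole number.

Bank i lends (1 − rr)^i of the original deposit: Bank 1 lends 963·0.7021 = 676.1223, Bank 2 lends 963·0.7021² ≈ 474.7055, and so on.
Summing a geometric series: total = 963·[0.7021·(1 − 0.7021^3) / (1 − 0.7021)] ≈ 1484.1185 billion.

A$1484 billion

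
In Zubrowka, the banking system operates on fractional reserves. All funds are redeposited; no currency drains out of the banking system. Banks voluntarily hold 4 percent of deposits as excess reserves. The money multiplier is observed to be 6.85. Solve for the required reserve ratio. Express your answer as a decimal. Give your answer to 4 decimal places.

Using m = 6.85. Since m = (1 + c)/(c + rr + e), the denominator satisfies c + rr + e = (1 + c)/m = (1 + 0) / 6.85 ≈ 0.145985.
With c = 0 and e = 0.04, the required reserve ratio is 0.145985 − 0 − 0.04 = 0.105985.

0.1060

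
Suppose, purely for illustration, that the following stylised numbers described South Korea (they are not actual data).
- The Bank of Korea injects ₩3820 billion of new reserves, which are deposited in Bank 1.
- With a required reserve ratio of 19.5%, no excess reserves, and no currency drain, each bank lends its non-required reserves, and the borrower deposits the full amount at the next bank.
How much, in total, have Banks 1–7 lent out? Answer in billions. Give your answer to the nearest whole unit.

Bank i lends (1 − rr)^i of the original deposit: Bank 1 lends 3820·0.8050 = 3075.1000, Bank 2 lends 3820·0.8050² = 2475.4555, and so on.
Summing a geometric series: total = 3820·[0.8050·(1 − 0.8050^7) / (1 − 0.8050)] ≈ 12315.1593 billion.

₩12315 billion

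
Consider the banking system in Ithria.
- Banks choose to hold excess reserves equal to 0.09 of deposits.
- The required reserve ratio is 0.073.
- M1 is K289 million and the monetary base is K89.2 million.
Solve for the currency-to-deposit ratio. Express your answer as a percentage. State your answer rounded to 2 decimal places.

21.07%

Using m = M/MB = 289/89.2 ≈ 3.239910. From m = (1 + c)/(c + rr + e), rearranging gives 1 + c = m·(c + rr + e), so c·(1 − m) = m·(rr + e) − 1.
Hence c = [m·(rr + e) − 1]/(1 − m) = [3.239910 × (0.073 + 0.09) − 1] / (1 − 3.239910) ≈ 0.210676.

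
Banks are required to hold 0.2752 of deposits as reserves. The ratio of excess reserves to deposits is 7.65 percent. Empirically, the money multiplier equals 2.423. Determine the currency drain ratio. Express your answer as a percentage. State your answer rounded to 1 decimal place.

Using m = 2.423. From m = (1 + c)/(c + rr + e), rearranging gives 1 + c = m·(c + rr + e), so c·(1 − m) = m·(rr + e) − 1.
Hence c = [m·(rr + e) − 1]/(1 − m) = [2.423 × (0.2752 + 0.0765) − 1] / (1 − 2.423) ≈ 0.103887.

10.4%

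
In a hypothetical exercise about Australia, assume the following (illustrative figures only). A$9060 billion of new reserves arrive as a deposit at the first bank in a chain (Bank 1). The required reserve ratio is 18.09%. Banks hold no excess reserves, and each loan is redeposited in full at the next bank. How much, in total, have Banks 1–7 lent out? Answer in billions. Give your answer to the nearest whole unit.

Bank i lends (1 − rr)^i of the original deposit: Bank 1 lends 9060·0.8191 = 7421.0460, Bank 2 lends 9060·0.8191² ≈ 6078.5788, and so on.
Summing a geometric series: total = 9060·[0.8191·(1 − 0.8191^7) / (1 − 0.8191)] ≈ 30874.8117 billion.

A$30875 billion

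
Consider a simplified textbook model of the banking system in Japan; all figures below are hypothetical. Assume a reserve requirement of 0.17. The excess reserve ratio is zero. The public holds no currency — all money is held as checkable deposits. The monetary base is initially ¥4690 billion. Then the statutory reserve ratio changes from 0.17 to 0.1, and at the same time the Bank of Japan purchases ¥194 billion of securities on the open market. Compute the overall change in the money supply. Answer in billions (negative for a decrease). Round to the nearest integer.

¥21252 billion

Before: m₁ = 1 / (0.17) ≈ 5.88235, MB₁ = 4690, so M₁ = 5.88235 × 4690 = 27588.2215 billion.
After: m₂ = 1 / (0.1) = 10, MB₂ = 4690 + 194 = 4884, so M₂ = 10 × 4884 = 48840 billion.
ΔM = M₂ − M₁ = 48840 − 27588.2215 = 21251.7785 billion.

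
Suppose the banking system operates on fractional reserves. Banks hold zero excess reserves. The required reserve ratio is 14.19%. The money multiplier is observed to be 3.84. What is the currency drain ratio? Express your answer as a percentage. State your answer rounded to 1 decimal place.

16.0%

Using m = 3.84. From m = (1 + c)/(c + rr + e), rearranging gives 1 + c = m·(c + rr + e), so c·(1 − m) = m·(rr + e) − 1.
Hence c = [m·(rr + e) − 1]/(1 − m) = [3.84 × (0.1419 + 0) − 1] / (1 − 3.84) ≈ 0.160248.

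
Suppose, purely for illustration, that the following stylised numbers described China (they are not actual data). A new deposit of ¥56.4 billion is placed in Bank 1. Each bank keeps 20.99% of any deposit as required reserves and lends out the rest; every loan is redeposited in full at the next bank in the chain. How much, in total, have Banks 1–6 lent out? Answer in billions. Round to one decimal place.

¥160.7 billion

Bank i lends (1 − rr)^i of the original deposit: Bank 1 lends 56.4·0.7901 ≈ 44.5616, Bank 2 lends 56.4·0.7901² ≈ 35.2082, and so on.
Summing a geometric series: total = 56.4·[0.7901·(1 − 0.7901^6) / (1 − 0.7901)] ≈ 160.6529 billion.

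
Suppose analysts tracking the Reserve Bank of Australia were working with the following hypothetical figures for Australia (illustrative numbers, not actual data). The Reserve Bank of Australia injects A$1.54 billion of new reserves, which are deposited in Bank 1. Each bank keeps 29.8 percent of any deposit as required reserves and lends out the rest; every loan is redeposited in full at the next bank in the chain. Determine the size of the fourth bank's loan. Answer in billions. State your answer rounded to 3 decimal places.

A$0.374 billion

Each bank lends a fraction (1 − rr) = 0.7020 of the deposit it receives, so Bank 4 receives 1.54·0.7020^3 and lends 1.54·0.7020^4 ≈ 0.3740 billion.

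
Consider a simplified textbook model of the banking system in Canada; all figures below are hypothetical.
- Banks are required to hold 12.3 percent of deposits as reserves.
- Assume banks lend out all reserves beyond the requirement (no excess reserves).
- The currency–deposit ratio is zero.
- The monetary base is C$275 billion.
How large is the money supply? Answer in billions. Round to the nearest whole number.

With no currency drain or excess reserves, the money multiplier is m = 1/rr = 1/0.123 ≈ 8.1301.
Money supply M = m × MB = 8.1301 × 275 = 2235.7775 billion.

C$2236 billion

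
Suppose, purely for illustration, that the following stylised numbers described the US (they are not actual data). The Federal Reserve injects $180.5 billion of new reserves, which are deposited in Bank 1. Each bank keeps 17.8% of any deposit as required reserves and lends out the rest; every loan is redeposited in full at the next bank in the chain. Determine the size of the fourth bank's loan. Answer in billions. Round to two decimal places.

Each bank lends a fraction (1 − rr) = 0.8220 of the deposit it receives, so Bank 4 receives 180.5·0.8220^3 and lends 180.5·0.8220^4 ≈ 82.4071 billion.

$82.41 billion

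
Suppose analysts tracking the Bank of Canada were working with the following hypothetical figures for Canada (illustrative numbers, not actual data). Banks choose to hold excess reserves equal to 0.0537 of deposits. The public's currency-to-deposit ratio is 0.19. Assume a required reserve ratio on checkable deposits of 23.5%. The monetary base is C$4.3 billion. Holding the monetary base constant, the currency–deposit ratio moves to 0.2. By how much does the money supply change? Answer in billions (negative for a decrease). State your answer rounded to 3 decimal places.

-0.131 billion

Initially m₁ = (1 + 0.19) / (0.235 + 0.0537 + 0.19) ≈ 2.48590, so M₁ = 2.48590 × 4.3 ≈ 10.6894 billion.
After the change m₂ = (1 + 0.2) / (0.235 + 0.0537 + 0.2) ≈ 2.45549, so M₂ = 2.45549 × 4.3 ≈ 10.5586 billion.
ΔM = M₂ − M₁ = 10.5586 − 10.6894 = -0.1308 billion.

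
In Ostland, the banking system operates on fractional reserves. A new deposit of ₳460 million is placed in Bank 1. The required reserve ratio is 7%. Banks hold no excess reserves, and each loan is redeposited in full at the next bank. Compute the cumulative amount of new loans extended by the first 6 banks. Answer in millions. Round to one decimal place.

₳2157.4 million

Bank i lends (1 − rr)^i of the original deposit: Bank 1 lends 460·0.9300 = 427.8000, Bank 2 lends 460·0.9300² = 397.8540, and so on.
Summing a geometric series: total = 460·[0.9300·(1 − 0.9300^6) / (1 − 0.9300)] ≈ 2157.3943 million.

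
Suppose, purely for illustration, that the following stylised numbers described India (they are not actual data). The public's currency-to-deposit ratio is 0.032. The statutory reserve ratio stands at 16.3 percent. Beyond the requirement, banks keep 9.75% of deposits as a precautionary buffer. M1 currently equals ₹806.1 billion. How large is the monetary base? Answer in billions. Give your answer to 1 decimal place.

₹228.5 billion

The money multiplier is m = (1 + c) / (rr + e + c) = (1 + 0.032) / (0.163 + 0.0975 + 0.032) ≈ 3.52821.
MB = M / m = 806.1 / 3.52821 ≈ 228.4728 billion.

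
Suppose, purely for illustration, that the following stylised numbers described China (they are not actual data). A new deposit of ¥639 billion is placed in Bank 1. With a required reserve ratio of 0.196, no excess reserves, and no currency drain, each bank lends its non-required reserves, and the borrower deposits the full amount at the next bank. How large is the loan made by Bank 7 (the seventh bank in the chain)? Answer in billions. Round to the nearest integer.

¥139 billion

Each bank lends a fraction (1 − rr) = 0.8040 of the deposit it receives, so Bank 7 receives 639·0.8040^6 and lends 639·0.8040^7 ≈ 138.7692 billion.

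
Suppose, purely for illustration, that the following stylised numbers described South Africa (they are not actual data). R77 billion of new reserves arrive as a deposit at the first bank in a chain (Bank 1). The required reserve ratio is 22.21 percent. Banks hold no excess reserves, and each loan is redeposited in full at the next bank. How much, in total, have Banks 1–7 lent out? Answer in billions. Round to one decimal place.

Bank i lends (1 − rr)^i of the original deposit: Bank 1 lends 77·0.7779 = 59.8983, Bank 2 lends 77·0.7779² ≈ 46.5949, and so on.
Summing a geometric series: total = 77·[0.7779·(1 − 0.7779^7) / (1 − 0.7779)] ≈ 223.2036 billion.

R223.2 billion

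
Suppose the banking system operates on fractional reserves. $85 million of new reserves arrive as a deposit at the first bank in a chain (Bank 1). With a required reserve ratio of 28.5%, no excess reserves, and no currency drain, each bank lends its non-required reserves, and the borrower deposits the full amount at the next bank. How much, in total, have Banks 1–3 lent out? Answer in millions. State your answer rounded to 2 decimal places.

$135.30 million

Bank i lends (1 − rr)^i of the original deposit: Bank 1 lends 85·0.7150 = 60.7750, Bank 2 lends 85·0.7150² ≈ 43.4541, and so on.
Summing a geometric series: total = 85·[0.7150·(1 − 0.7150^3) / (1 − 0.7150)] ≈ 135.2988 million.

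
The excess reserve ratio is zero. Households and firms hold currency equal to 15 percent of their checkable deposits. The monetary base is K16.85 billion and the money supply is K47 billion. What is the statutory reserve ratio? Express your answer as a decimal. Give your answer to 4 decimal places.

Using m = M/MB = 47/16.85 ≈ 2.789318. Since m = (1 + c)/(c + rr + e), the denominator satisfies c + rr + e = (1 + c)/m = (1 + 0.15) / 2.789318 ≈ 0.412287.
With c = 0.15 and e = 0, the statutory reserve ratio is 0.412287 − 0.15 − 0 = 0.262287.

0.2623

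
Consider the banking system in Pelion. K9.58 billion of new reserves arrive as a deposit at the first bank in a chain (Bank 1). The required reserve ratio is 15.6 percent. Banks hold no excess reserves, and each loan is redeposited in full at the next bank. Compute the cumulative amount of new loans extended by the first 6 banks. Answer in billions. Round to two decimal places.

Bank i lends (1 − rr)^i of the original deposit: Bank 1 lends 9.58·0.8440 ≈ 8.0855, Bank 2 lends 9.58·0.8440² ≈ 6.8242, and so on.
Summing a geometric series: total = 9.58·[0.8440·(1 − 0.8440^6) / (1 − 0.8440)] ≈ 33.0959 billion.

K33.10 billion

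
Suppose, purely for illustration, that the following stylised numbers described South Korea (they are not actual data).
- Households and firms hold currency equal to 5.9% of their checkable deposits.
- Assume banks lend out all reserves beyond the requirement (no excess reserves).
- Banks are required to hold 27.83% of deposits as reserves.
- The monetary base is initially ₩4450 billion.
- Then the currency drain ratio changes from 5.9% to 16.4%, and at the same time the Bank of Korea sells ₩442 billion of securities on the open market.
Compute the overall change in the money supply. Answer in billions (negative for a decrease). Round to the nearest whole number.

Before: m₁ = (1 + 0.059) / (0.2783 + 0.059) ≈ 3.13964, MB₁ = 4450, so M₁ = 3.13964 × 4450 = 13971.398 billion.
After: m₂ = (1 + 0.164) / (0.2783 + 0.164) ≈ 2.63170, MB₂ = 4450 − 442 = 4008, so M₂ = 2.63170 × 4008 = 10547.8536 billion.
ΔM = M₂ − M₁ = 10547.8536 − 13971.398 = -3423.5444 billion.

-3424 billion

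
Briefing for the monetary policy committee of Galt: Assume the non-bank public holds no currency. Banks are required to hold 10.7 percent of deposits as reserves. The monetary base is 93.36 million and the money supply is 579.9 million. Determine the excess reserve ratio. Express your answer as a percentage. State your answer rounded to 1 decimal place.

5.4%

Using m = M/MB = 579.9/93.36 ≈ 6.211440. Since m = (1 + c)/(c + rr + e), the denominator satisfies c + rr + e = (1 + c)/m = (1 + 0) / 6.211440 ≈ 0.160993.
With c = 0 and rr = 0.107, the excess reserve ratio is 0.160993 − 0 − 0.107 = 0.053993.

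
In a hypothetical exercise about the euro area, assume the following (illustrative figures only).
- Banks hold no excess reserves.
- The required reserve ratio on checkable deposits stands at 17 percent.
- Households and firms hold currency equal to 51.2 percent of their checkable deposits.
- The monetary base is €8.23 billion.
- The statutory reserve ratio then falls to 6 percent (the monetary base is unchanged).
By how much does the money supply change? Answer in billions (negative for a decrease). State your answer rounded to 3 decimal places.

€3.509 billion

Initially m₁ = (1 + 0.512) / (0.17 + 0.512) ≈ 2.21701, so M₁ = 2.21701 × 8.23 ≈ 18.246 billion.
After the change m₂ = (1 + 0.512) / (0.06 + 0.512) ≈ 2.64336, so M₂ = 2.64336 × 8.23 ≈ 21.7549 billion.
ΔM = M₂ − M₁ = 21.7549 − 18.246 = 3.5089 billion.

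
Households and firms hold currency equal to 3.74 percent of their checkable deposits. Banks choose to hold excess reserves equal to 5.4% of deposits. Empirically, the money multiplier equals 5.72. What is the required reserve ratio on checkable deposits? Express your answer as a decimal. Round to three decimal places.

0.090

Using m = 5.72. Since m = (1 + c)/(c + rr + e), the denominator satisfies c + rr + e = (1 + c)/m = (1 + 0.0374) / 5.72 ≈ 0.181364.
With c = 0.0374 and e = 0.054, the required reserve ratio on checkable deposits is 0.181364 − 0.0374 − 0.054 = 0.089964.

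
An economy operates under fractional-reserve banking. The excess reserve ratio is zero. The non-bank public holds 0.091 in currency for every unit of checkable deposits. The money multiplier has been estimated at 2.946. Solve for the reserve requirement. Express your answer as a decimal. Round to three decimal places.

0.279

Using m = 2.946. Since m = (1 + c)/(c + rr + e), the denominator satisfies c + rr + e = (1 + c)/m = (1 + 0.091) / 2.946 ≈ 0.370333.
With c = 0.091 and e = 0, the reserve requirement is 0.370333 − 0.091 − 0 = 0.279333.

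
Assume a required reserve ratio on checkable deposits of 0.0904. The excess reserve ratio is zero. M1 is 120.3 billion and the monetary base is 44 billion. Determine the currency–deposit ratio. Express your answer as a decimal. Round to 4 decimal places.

Using m = M/MB = 120.3/44 ≈ 2.734091. From m = (1 + c)/(c + rr + e), rearranging gives 1 + c = m·(c + rr + e), so c·(1 − m) = m·(rr + e) − 1.
Hence c = [m·(rr + e) − 1]/(1 − m) = [2.734091 × (0.0904 + 0) − 1] / (1 − 2.734091) ≈ 0.434140.

0.4341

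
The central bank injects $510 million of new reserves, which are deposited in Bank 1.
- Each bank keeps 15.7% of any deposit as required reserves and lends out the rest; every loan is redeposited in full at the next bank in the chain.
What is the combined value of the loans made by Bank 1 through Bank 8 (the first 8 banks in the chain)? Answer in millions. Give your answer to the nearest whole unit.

Bank i lends (1 − rr)^i of the original deposit: Bank 1 lends 510·0.8430 = 429.9300, Bank 2 lends 510·0.8430² ≈ 362.4310, and so on.
Summing a geometric series: total = 510·[0.8430·(1 − 0.8430^8) / (1 − 0.8430)] ≈ 2039.9844 million.

$2040 million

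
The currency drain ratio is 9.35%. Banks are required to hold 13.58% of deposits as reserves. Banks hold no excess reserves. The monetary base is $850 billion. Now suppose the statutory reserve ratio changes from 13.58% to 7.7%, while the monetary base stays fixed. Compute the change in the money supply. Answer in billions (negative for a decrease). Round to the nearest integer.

$1398 billion

Initially m₁ = (1 + 0.0935) / (0.1358 + 0.0935) ≈ 4.7689, so M₁ = 4.7689 × 850 = 4053.565 billion.
After the change m₂ = (1 + 0.0935) / (0.077 + 0.0935) ≈ 6.4135, so M₂ = 6.4135 × 850 = 5451.475 billion.
ΔM = M₂ − M₁ = 5451.475 − 4053.565 = 1397.91 billion.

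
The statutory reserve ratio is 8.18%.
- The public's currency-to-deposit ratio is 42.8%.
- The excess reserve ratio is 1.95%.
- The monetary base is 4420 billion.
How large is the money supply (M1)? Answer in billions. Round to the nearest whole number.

11925 billion

The money multiplier is m = (1 + c) / (rr + e + c) = (1 + 0.428) / (0.0818 + 0.0195 + 0.428) ≈ 2.69790.
So M = m × MB = 2.69790 × 4420 = 11924.718 billion.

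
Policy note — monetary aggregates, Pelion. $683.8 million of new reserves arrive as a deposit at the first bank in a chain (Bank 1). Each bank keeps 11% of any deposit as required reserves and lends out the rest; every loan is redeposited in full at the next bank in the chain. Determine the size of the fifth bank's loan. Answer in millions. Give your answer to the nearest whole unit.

$382 million

Each bank lends a fraction (1 − rr) = 0.8900 of the deposit it receives, so Bank 5 receives 683.8·0.8900^4 and lends 683.8·0.8900^5 ≈ 381.8380 million.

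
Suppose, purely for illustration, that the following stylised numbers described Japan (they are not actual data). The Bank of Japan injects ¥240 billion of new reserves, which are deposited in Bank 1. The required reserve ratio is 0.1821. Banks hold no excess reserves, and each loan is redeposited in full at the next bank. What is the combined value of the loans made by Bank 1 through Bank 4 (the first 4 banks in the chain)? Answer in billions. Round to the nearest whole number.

Bank i lends (1 − rr)^i of the original deposit: Bank 1 lends 240·0.8179 = 196.2960, Bank 2 lends 240·0.8179² ≈ 160.5505, and so on.
Summing a geometric series: total = 240·[0.8179·(1 − 0.8179^4) / (1 − 0.8179)] ≈ 595.5627 billion.

¥596 billion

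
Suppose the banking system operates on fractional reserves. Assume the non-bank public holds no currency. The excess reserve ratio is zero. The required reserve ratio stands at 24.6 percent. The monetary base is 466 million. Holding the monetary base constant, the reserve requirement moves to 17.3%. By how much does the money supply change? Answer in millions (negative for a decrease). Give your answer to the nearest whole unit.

799 million

Initially m₁ = 1 / (0.246) ≈ 4.0650, so M₁ = 4.0650 × 466 = 1894.29 million.
After the change m₂ = 1 / (0.173) ≈ 5.7803, so M₂ = 5.7803 × 466 = 2693.6198 million.
ΔM = M₂ − M₁ = 2693.6198 − 1894.29 = 799.3298 million.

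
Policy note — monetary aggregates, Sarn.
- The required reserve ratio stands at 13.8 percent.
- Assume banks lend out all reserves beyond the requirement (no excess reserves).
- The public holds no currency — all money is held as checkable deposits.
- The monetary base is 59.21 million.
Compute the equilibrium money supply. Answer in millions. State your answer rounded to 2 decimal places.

429.06 million

With no currency drain or excess reserves, the money multiplier is m = 1/rr = 1/0.138 ≈ 7.24638.
Money supply M = m × MB = 7.24638 × 59.21 ≈ 429.0582 million.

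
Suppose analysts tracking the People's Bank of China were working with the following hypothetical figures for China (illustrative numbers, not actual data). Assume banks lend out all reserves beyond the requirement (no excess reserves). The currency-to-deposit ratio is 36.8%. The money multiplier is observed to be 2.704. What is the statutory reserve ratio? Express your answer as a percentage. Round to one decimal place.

Using m = 2.704. Since m = (1 + c)/(c + rr + e), the denominator satisfies c + rr + e = (1 + c)/m = (1 + 0.368) / 2.704 ≈ 0.505917.
With c = 0.368 and e = 0, the statutory reserve ratio is 0.505917 − 0.368 − 0 = 0.137917.

13.8%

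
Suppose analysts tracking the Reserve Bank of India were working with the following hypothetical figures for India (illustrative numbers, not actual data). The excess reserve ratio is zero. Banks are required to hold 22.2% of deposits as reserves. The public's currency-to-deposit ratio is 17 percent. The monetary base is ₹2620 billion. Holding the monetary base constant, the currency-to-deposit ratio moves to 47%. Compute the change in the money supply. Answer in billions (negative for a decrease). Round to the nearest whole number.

Initially m₁ = (1 + 0.17) / (0.222 + 0.17) ≈ 2.98469, so M₁ = 2.98469 × 2620 = 7819.8878 billion.
After the change m₂ = (1 + 0.47) / (0.222 + 0.47) ≈ 2.12428, so M₂ = 2.12428 × 2620 = 5565.6136 billion.
ΔM = M₂ − M₁ = 5565.6136 − 7819.8878 = -2254.2742 billion.

-2254 billion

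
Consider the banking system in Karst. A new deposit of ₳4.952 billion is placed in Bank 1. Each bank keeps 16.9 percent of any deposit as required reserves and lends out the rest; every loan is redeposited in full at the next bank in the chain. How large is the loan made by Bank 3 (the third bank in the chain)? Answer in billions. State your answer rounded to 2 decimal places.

₳2.84 billion

Each bank lends a fraction (1 − rr) = 0.8310 of the deposit it receives, so Bank 3 receives 4.952·0.8310^2 and lends 4.952·0.8310^3 ≈ 2.8417 billion.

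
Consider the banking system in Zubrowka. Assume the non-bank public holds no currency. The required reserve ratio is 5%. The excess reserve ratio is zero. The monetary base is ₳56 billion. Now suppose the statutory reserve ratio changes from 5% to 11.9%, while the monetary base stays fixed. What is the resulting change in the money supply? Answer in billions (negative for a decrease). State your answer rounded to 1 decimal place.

Initially m₁ = 1 / (0.05) = 20, so M₁ = 20 × 56 = 1120 billion.
After the change m₂ = 1 / (0.119) ≈ 8.4034, so M₂ = 8.4034 × 56 = 470.5904 billion.
ΔM = M₂ − M₁ = 470.5904 − 1120 = -649.4096 billion.

-649.4 billion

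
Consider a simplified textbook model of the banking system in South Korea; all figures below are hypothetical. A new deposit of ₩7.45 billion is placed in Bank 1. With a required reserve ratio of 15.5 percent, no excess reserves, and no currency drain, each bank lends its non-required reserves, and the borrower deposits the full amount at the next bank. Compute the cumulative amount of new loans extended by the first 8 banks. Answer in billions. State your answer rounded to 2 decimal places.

₩30.06 billion

Bank i lends (1 − rr)^i of the original deposit: Bank 1 lends 7.45·0.8450 ≈ 6.2953, Bank 2 lends 7.45·0.8450² ≈ 5.3195, and so on.
Summing a geometric series: total = 7.45·[0.8450·(1 − 0.8450^8) / (1 − 0.8450)] ≈ 30.0577 billion.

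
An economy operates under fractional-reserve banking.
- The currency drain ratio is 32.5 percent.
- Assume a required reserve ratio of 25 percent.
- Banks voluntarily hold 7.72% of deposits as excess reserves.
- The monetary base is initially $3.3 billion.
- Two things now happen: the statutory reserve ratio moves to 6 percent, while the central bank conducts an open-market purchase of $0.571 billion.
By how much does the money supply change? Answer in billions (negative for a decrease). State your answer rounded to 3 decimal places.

Before: m₁ = (1 + 0.325) / (0.25 + 0.0772 + 0.325) ≈ 2.03159, MB₁ = 3.3, so M₁ = 2.03159 × 3.3 ≈ 6.7042 billion.
After: m₂ = (1 + 0.325) / (0.06 + 0.0772 + 0.325) ≈ 2.86672, MB₂ = 3.3 + 0.571 = 3.871, so M₂ = 2.86672 × 3.871 ≈ 11.0971 billion.
ΔM = M₂ − M₁ = 11.0971 − 6.7042 = 4.3929 billion.

$4.393 billion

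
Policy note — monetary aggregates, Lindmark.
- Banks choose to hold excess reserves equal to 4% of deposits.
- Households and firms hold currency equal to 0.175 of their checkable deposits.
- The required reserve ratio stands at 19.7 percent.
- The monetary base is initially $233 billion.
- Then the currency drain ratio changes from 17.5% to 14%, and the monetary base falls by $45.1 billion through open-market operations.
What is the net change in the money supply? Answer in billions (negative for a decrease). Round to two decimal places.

Before: m₁ = (1 + 0.175) / (0.197 + 0.04 + 0.175) ≈ 2.851942, MB₁ = 233, so M₁ = 2.851942 × 233 ≈ 664.5025 billion.
After: m₂ = (1 + 0.14) / (0.197 + 0.04 + 0.14) ≈ 3.023873, MB₂ = 233 − 45.1 = 187.9, so M₂ = 3.023873 × 187.9 ≈ 568.1857 billion.
ΔM = M₂ − M₁ = 568.1857 − 664.5025 = -96.3168 billion.

-96.32 billion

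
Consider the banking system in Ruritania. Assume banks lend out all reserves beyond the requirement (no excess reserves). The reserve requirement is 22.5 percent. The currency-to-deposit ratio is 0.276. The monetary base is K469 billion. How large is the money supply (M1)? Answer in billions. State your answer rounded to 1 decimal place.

The money multiplier is m = (1 + c) / (rr + c) = (1 + 0.276) / (0.225 + 0.276) ≈ 2.54691.
So M = m × MB = 2.54691 × 469 ≈ 1194.5008 billion.

K1194.5 billion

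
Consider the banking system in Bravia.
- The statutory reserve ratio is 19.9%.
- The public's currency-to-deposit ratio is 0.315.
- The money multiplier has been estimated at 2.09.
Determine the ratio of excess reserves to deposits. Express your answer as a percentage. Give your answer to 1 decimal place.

Using m = 2.09. Since m = (1 + c)/(c + rr + e), the denominator satisfies c + rr + e = (1 + c)/m = (1 + 0.315) / 2.09 ≈ 0.629187.
With c = 0.315 and rr = 0.199, the ratio of excess reserves to deposits is 0.629187 − 0.315 − 0.199 = 0.115187.

11.5%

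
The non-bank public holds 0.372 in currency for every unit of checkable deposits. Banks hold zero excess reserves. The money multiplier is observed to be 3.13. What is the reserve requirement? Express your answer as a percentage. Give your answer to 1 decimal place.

Using m = 3.13. Since m = (1 + c)/(c + rr + e), the denominator satisfies c + rr + e = (1 + c)/m = (1 + 0.372) / 3.13 ≈ 0.438339.
With c = 0.372 and e = 0, the reserve requirement is 0.438339 − 0.372 − 0 = 0.066339.

6.6%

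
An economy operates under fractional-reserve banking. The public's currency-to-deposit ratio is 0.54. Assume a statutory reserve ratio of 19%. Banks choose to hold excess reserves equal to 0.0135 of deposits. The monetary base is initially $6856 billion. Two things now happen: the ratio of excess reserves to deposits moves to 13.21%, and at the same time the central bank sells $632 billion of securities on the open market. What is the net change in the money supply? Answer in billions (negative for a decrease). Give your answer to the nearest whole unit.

-3083 billion

Before: m₁ = (1 + 0.54) / (0.19 + 0.0135 + 0.54) ≈ 2.07128, MB₁ = 6856, so M₁ = 2.07128 × 6856 ≈ 14200.6957 billion.
After: m₂ = (1 + 0.54) / (0.19 + 0.1321 + 0.54) ≈ 1.78634, MB₂ = 6856 − 632 = 6224, so M₂ = 1.78634 × 6224 ≈ 11118.1802 billion.
ΔM = M₂ − M₁ = 11118.1802 − 14200.6957 = -3082.5155 billion.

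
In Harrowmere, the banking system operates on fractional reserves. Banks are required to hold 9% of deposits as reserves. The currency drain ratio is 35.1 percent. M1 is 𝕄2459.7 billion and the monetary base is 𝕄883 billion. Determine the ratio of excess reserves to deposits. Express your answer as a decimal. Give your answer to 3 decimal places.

Using m = M/MB = 2459.7/883 ≈ 2.785617. Since m = (1 + c)/(c + rr + e), the denominator satisfies c + rr + e = (1 + c)/m = (1 + 0.351) / 2.785617 ≈ 0.484991.
With c = 0.351 and rr = 0.09, the ratio of excess reserves to deposits is 0.484991 − 0.351 − 0.09 = 0.043991.

0.044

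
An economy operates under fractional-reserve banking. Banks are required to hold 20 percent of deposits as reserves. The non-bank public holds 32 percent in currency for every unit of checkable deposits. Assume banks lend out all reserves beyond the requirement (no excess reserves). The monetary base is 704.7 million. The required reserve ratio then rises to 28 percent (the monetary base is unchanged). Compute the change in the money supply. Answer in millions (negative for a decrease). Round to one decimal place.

Initially m₁ = (1 + 0.32) / (0.2 + 0.32) ≈ 2.53846, so M₁ = 2.53846 × 704.7 ≈ 1788.8528 million.
After the change m₂ = (1 + 0.32) / (0.28 + 0.32) = 2.2, so M₂ = 2.2 × 704.7 = 1550.34 million.
ΔM = M₂ − M₁ = 1550.34 − 1788.8528 = -238.5128 million.

-238.5 million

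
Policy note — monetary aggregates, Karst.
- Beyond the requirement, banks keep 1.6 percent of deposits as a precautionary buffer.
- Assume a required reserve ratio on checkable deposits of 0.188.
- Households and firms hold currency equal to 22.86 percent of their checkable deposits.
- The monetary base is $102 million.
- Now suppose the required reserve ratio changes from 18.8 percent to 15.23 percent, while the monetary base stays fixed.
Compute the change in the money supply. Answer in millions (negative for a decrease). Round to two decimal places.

Initially m₁ = (1 + 0.2286) / (0.188 + 0.016 + 0.2286) ≈ 2.840037, so M₁ = 2.840037 × 102 ≈ 289.6838 million.
After the change m₂ = (1 + 0.2286) / (0.1523 + 0.016 + 0.2286) ≈ 3.095490, so M₂ = 3.095490 × 102 ≈ 315.74 million.
ΔM = M₂ − M₁ = 315.74 − 289.6838 = 26.0562 million.

$26.06 million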